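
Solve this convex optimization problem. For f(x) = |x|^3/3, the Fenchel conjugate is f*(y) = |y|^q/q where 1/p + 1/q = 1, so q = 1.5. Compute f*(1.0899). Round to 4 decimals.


The conjugate exponent q satisfies 1/p + 1/q = 1.
p = 3, so q = 3/(3 - 1) = 1.5
|y|^q = 1.0899^1.5 = 1.1378
f*(1.0899) = 1.1378 / 1.5 = 0.7586


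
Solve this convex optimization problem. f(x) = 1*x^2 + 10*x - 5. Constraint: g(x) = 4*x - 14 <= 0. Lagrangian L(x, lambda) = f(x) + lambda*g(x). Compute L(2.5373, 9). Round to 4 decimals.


Step 1: Evaluate f(x).
f(2.5373) = 1*2.5373^2 + 10*2.5373 - 5 = 26.8109
Step 2: Evaluate g(x).
g(2.5373) = 4*2.5373 - 14 = -3.8508
Step 3: Compute Lagrangian.
L = 26.8109 + 9*-3.8508 = -7.8463


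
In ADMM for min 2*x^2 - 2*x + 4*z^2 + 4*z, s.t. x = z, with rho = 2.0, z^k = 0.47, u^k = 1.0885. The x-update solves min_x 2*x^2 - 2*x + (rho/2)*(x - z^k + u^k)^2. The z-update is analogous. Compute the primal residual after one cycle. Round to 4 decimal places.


ADMM iteration with rho = 2.0, z^k = 0.47, u^k = 1.0885
Step 1: x-update.
Minimize 2*x^2 - 2*x + (2.0/2)*(x - 0.47 + 1.0885)^2
FOC: (2*2 + 2.0)*x = 2 + 2.0*(0.47 - 1.0885)
x^{k+1} = 0.1272
Step 2: z-update.
Minimize 4*z^2 + 4*z + (2.0/2)*(0.1272 - z + 1.0885)^2
FOC: (2*4 + 2.0)*z = -4 + 2.0*(0.1272 + 1.0885)
z^{k+1} = -0.1569
Step 3: u-update.
u^{k+1} = 1.0885 + 0.1272 + 0.1569 = 1.3725
Step 4: Primal residual = |0.1272 + 0.1569| = 0.284


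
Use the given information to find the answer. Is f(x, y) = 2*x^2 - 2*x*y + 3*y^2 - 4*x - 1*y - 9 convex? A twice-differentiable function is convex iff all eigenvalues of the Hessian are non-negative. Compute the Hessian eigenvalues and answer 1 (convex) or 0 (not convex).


The Hessian of f(x,y) = 2*x^2 - 2*x*y + 3*y^2 - 4*x - 1*y - 9 is:
H = [[4, -2], [-2, 6]]
Trace = 4 + 6 = 10
Determinant = 4*6 - (-2)^2 = 20
Discriminant = (10)^2 - 4*20 = 20.0
Eigenvalues: lambda_1 = 2.7639, lambda_2 = 7.2361
The function is convex.

1


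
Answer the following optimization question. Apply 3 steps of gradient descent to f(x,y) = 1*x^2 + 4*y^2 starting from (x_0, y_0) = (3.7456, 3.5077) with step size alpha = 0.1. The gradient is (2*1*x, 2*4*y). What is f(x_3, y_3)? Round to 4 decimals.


Gradient descent on f(x,y) = 1*x^2 + 4*y^2.
Starting point: (3.7456, 3.5077), alpha = 0.1
Step 1: grad_x = 2*1*3.7456 = 7.4912, grad_y = 2*4*3.5077 = 28.0616
  x_1 = 3.7456 - 0.1*7.4912 = 2.9965
  y_1 = 3.5077 - 0.1*28.0616 = 0.7015
Step 2: grad_x = 2*1*2.9965 = 5.993, grad_y = 2*4*0.7015 = 5.6123
  x_2 = 2.9965 - 0.1*5.993 = 2.3972
  y_2 = 0.7015 - 0.1*5.6123 = 0.1403
Step 3: grad_x = 2*1*2.3972 = 4.7944, grad_y = 2*4*0.1403 = 1.1225
  x_3 = 2.3972 - 0.1*4.7944 = 1.9177
  y_3 = 0.1403 - 0.1*1.1225 = 0.0281
f(1.9177, 0.0281) = 1*1.9177^2 + 4*0.0281^2 = 3.6809


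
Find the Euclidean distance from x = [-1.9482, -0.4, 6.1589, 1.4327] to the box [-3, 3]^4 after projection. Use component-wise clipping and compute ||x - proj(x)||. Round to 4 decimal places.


Project each component onto [-3, 3].
clip(-1.9482) = -1.9482, clip(-0.4) = -0.4, clip(6.1589) = 3.0, clip(1.4327) = 1.4327
Projection = [-1.9482, -0.4, 3.0, 1.4327]
Squared diffs: [0.0, 0.0, 9.9786, 0.0]
Distance = sqrt(9.9786) = 3.1589


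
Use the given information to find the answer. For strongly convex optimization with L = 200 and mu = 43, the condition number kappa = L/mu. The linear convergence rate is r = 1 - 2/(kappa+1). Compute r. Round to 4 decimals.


Step 1: Compute the condition number.
kappa = L/mu = 200/43 = 4.6512
Step 2: Compute the convergence rate.
r = 1 - 2/(kappa + 1) = 1 - 2*mu/(L + mu) = (L - mu)/(L + mu) = 157/243 = 0.6461


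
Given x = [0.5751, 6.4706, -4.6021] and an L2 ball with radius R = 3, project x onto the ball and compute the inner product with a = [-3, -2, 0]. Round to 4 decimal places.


Step 1: Compute ||x|| (intermediates to 6 decimals).
||x|| = sqrt(0.5751^2 + 6.4706^2 + (-4.6021)^2) = 7.961076
Step 2: Project.
Since ||x|| > R, scale = R/||x|| = 3/7.961076 = 0.376833, proj(x) = scale * x
proj(x) = [0.216717, 2.438336, -1.734223]
Step 3: Dot product.
a^T * proj(x) = -3*0.216717 - 2*2.438336 + 0*(-1.734223) = -5.5268


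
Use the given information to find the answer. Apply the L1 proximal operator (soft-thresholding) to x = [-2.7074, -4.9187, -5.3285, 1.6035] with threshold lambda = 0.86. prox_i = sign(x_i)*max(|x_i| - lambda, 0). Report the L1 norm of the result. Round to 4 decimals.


Soft-thresholding with lambda = 0.86:
prox(-2.7074) = sign(-2.7074)*max(|-2.7074| - 0.86, 0) = -1.8474
prox(-4.9187) = sign(-4.9187)*max(|-4.9187| - 0.86, 0) = -4.0587
prox(-5.3285) = sign(-5.3285)*max(|-5.3285| - 0.86, 0) = -4.4685
prox(1.6035) = sign(1.6035)*max(|1.6035| - 0.86, 0) = 0.7435
prox(x) = [-1.8474, -4.0587, -4.4685, 0.7435]
||prox(x)||_1 = 1.8474 + 4.0587 + 4.4685 + 0.7435 = 11.1181


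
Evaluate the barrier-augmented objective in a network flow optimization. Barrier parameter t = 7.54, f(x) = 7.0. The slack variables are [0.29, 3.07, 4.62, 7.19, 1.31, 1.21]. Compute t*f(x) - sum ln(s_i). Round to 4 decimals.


Step 1: Compute log-barrier.
ln values: [-1.2379, 1.1217, 1.5304, 1.9727, 0.27, 0.1906]
phi = -(-1.2379 + 1.1217 + 1.5304 + 1.9727 + 0.27 + 0.1906) = -3.8475
Step 2: Compute augmented objective.
t*f(x) = 7.54*7.0 = 52.78
Total = 52.78 - 3.8475 = 48.9325


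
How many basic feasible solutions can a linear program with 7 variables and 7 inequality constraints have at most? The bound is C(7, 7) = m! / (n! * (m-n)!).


Each vertex corresponds to some choice of n active constraints out of m, so the number of vertices is at most C(m, n) = m! / (n!(m-n)!).
m = 7, n = 7
Numerator: 7 * 6 * 5 * 4 * 3 * 2 * 1
Denominator: 7! = 5040
C(7, 7) = 1


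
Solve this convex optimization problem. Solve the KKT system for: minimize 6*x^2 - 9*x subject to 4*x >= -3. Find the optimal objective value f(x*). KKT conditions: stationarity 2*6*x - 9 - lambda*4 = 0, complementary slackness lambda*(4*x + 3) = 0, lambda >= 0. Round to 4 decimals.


Step 1: Try lambda = 0 (constraint inactive).
Stationarity: 2*6*x - 9 = 0
x* = 9/(2*6) = 0.75
Check constraint: 4*0.75 = 3.0 >= -3 -- satisfied.
Step 2: Compute optimal value.
f(x*) = 6*0.75^2 - 9*0.75 = -3.375


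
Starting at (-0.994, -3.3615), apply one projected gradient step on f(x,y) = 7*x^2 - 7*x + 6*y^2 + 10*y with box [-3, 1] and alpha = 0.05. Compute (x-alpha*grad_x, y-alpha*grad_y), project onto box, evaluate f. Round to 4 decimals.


Step 1: Compute gradient at (-0.994, -3.3615).
grad_x = 2*7*-0.994 - 7 = -20.916
grad_y = 2*6*-3.3615 + 10 = -30.338
Step 2: Gradient step.
x_raw = -0.994 - 0.05*-20.916 = 0.0518
y_raw = -3.3615 - 0.05*-30.338 = -1.8446
Step 3: Project onto [-3, 1].
x_proj = clip(0.0518) = 0.0518
y_proj = clip(-1.8446) = -1.8446
Step 4: Evaluate f.
f(0.0518, -1.8446) = 1.6255


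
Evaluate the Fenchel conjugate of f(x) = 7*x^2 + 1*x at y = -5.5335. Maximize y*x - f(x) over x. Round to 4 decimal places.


f*(y) = sup_x {y*x - a*x^2 - b*x} = sup_x {(y-b)*x - a*x^2}
FOC: (y - b) - 2a*x = 0 => x* = (y - b)/(2a)
x* = (-5.5335 - 1)/(2*7) = -0.4667
f*(-5.5335) = (y-b)^2/(4a) = (-5.5335 - 1)^2/(4*7)
= 42.6866/28 = 1.5245


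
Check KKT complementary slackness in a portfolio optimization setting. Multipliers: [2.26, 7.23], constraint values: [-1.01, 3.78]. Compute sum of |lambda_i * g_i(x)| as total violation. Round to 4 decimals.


KKT complementary slackness check:
lambda_1 * g_1 = 2.26 * -1.01 = -2.2826
lambda_2 * g_2 = 7.23 * 3.78 = 27.3294
Total violation = 2.2826 + 27.3294 = 29.612


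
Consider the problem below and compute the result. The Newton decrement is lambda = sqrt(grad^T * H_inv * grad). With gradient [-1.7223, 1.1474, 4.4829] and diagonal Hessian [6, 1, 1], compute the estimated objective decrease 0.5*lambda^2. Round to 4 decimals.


Step 1: H is diagonal, so H^(-1) * g = [-0.2871, 1.1474, 4.4829].
Step 2: g^T H^(-1) g = sum_i g_i^2 / H_ii
  = (-1.7223)^2/6 + (1.1474)^2/1 + (4.4829)^2/1
  = 0.4944 + 1.3165 + 20.0964 = 21.9073
Step 3: Objective decrease = 0.5 * g^T H^(-1) g = 10.9537


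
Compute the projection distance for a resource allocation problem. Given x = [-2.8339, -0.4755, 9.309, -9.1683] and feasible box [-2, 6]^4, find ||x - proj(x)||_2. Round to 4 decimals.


Project each component onto [-2, 6].
clip(-2.8339) = -2.0, clip(-0.4755) = -0.4755, clip(9.309) = 6.0, clip(-9.1683) = -2.0
Projection = [-2.0, -0.4755, 6.0, -2.0]
Squared diffs: [0.6954, 0.0, 10.9495, 51.3845]
Distance = sqrt(63.0294) = 7.9391


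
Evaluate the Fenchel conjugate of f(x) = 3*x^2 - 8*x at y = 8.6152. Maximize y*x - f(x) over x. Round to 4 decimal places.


f*(y) = sup_x {y*x - a*x^2 - b*x} = sup_x {(y-b)*x - a*x^2}
FOC: (y - b) - 2a*x = 0 => x* = (y - b)/(2a)
x* = (8.6152 + 8)/(2*3) = 2.7692
f*(8.6152) = (y-b)^2/(4a) = (8.6152 + 8)^2/(4*3)
= 276.0649/12 = 23.0054


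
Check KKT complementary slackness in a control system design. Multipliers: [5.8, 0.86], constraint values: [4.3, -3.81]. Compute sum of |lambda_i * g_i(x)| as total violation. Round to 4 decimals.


KKT complementary slackness check:
lambda_1 * g_1 = 5.8 * 4.3 = 24.94
lambda_2 * g_2 = 0.86 * -3.81 = -3.2766
Total violation = 24.94 + 3.2766 = 28.2166


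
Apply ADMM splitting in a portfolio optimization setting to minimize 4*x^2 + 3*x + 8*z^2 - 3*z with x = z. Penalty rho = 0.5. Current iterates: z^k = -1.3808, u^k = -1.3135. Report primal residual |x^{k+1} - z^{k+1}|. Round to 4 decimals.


ADMM iteration with rho = 0.5, z^k = -1.3808, u^k = -1.3135
Step 1: x-update.
Minimize 4*x^2 + 3*x + (0.5/2)*(x + 1.3808 - 1.3135)^2
FOC: (2*4 + 0.5)*x = -3 + 0.5*(-1.3808 + 1.3135)
x^{k+1} = -0.3569
Step 2: z-update.
Minimize 8*z^2 - 3*z + (0.5/2)*(-0.3569 - z - 1.3135)^2
FOC: (2*8 + 0.5)*z = 3 + 0.5*(-0.3569 - 1.3135)
z^{k+1} = 0.1312
Step 3: u-update.
u^{k+1} = -1.3135 - 0.3569 - 0.1312 = -1.8016
Step 4: Primal residual = |-0.3569 - 0.1312| = 0.4881


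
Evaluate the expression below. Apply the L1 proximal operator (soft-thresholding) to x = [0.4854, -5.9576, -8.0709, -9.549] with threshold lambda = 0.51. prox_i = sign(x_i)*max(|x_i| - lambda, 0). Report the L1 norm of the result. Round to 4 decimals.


Soft-thresholding with lambda = 0.51:
prox(0.4854) = sign(0.4854)*max(|0.4854| - 0.51, 0) = 0.0
prox(-5.9576) = sign(-5.9576)*max(|-5.9576| - 0.51, 0) = -5.4476
prox(-8.0709) = sign(-8.0709)*max(|-8.0709| - 0.51, 0) = -7.5609
prox(-9.549) = sign(-9.549)*max(|-9.549| - 0.51, 0) = -9.039
prox(x) = [0.0, -5.4476, -7.5609, -9.039]
||prox(x)||_1 = 0.0 + 5.4476 + 7.5609 + 9.039 = 22.0475


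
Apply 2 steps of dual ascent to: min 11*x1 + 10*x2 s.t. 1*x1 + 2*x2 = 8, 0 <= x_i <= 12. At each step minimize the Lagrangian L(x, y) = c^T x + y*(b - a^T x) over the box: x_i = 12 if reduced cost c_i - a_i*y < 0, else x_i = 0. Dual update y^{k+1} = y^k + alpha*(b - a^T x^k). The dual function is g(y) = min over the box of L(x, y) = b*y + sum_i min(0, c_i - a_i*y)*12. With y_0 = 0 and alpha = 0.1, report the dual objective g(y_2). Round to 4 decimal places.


Dual ascent for LP: min 11*x1 + 10*x2, 1*x1 + 2*x2 = 8, 0 <= x_i <= 12
Step 1: y^k = 0.0, reduced costs: (11.0, 10.0)
  x^k = (0.0, 0.0), subgradient = b - a^T x = 8.0
  y^{k+1} = 0.0 + 0.1*8.0 = 0.8
Step 2: y^k = 0.8, reduced costs: (10.2, 8.4)
  x^k = (0.0, 0.0), subgradient = b - a^T x = 8.0
  y^{k+1} = 0.8 + 0.1*8.0 = 1.6
Dual objective at y_2 = 1.6: reduced costs (9.4, 6.8), box minimizer x = (0.0, 0.0)
g(y_2) = b*y + (c1 - a1*y)*x1 + (c2 - a2*y)*x2 = 8*1.6 + 9.4*0.0 + 6.8*0.0 = 12.8 + 0.0 + 0.0 = 12.8


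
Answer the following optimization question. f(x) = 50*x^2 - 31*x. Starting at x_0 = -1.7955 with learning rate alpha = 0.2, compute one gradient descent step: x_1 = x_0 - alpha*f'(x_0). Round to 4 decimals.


We compute the gradient at x_0 and apply the update.
f'(x) = 100*x - 31
f'(-1.7955) = 100*-1.7955 - 31 = -210.55
x_1 = -1.7955 - 0.2*-210.55 = 40.3145


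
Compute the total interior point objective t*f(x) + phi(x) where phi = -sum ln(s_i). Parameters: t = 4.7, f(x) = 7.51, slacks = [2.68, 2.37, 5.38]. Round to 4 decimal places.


Step 1: Compute log-barrier.
ln values: [0.9858, 0.8629, 1.6827]
phi = -(0.9858 + 0.8629 + 1.6827) = -3.5314
Step 2: Compute augmented objective.
t*f(x) = 4.7*7.51 = 35.297
Total = 35.297 - 3.5314 = 31.7656


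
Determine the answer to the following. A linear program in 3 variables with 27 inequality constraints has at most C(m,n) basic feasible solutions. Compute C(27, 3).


Each vertex corresponds to some choice of n active constraints out of m, so the number of vertices is at most C(m, n) = m! / (n!(m-n)!).
m = 27, n = 3
Numerator: 27 * 26 * 25
Denominator: 3! = 6
C(27, 3) = 2925


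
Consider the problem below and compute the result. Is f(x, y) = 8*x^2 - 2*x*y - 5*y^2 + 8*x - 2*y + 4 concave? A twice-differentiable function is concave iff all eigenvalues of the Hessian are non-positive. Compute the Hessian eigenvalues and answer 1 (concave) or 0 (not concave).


The Hessian of f(x,y) = 8*x^2 - 2*x*y - 5*y^2 + 8*x - 2*y + 4 is:
H = [[16, -2], [-2, -10]]
Trace = 16 - 10 = 6
Determinant = 16*-10 - (-2)^2 = -164
Discriminant = (6)^2 - 4*-164 = 692.0
Eigenvalues: lambda_1 = -10.1529, lambda_2 = 16.1529
The function is not concave.

0


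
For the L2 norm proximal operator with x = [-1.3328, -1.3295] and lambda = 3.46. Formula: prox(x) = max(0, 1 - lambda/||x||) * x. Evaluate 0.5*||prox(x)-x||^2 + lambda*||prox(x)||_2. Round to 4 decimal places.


Step 1: Compute ||x||.
||x|| = 1.8825
Step 2: Compute scaling factor.
scale = max(0, 1 - 3.46/1.8825) = 0.0
Step 3: prox(x) = [-0.0, -0.0]
||prox(x)|| = 0.0
Step 4: Proximal objective.
0.5*||prox-x||^2 = 1.772
lambda*||prox|| = 0.0
Total = 1.772


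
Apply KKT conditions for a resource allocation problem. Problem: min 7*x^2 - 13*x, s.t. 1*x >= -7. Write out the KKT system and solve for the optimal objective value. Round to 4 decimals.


Step 1: Try lambda = 0 (constraint inactive).
Stationarity: 2*7*x - 13 = 0
x* = 13/(2*7) = 13/14 = 0.9286 (rounded; the exact value 13/14 is used below)
Check constraint: 1*0.9286 = 0.9286 >= -7 -- satisfied.
Step 2: Compute optimal value.
f(x*) = 7*(13/14)^2 - 13*(13/14) = -6.0357


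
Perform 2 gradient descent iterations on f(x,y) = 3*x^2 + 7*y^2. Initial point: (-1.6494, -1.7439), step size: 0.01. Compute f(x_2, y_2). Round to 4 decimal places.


Gradient descent on f(x,y) = 3*x^2 + 7*y^2.
Starting point: (-1.6494, -1.7439), alpha = 0.01
Step 1: grad_x = 2*3*-1.6494 = -9.8964, grad_y = 2*7*-1.7439 = -24.4146
  x_1 = -1.6494 - 0.01*-9.8964 = -1.5504
  y_1 = -1.7439 - 0.01*-24.4146 = -1.4998
Step 2: grad_x = 2*3*-1.5504 = -9.3026, grad_y = 2*7*-1.4998 = -20.9966
  x_2 = -1.5504 - 0.01*-9.3026 = -1.4574
  y_2 = -1.4998 - 0.01*-20.9966 = -1.2898
f(-1.4574, -1.2898) = 3*(-1.4574)^2 + 7*(-1.2898)^2 = 18.017


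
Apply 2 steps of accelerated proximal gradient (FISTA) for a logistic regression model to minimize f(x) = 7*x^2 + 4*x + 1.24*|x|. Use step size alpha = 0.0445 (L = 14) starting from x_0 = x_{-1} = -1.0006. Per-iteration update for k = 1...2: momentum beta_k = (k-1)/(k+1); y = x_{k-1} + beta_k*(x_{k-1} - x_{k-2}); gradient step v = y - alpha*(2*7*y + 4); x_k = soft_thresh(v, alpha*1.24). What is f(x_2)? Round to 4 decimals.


FISTA on f(x) = 7*x^2 + 4*x + 1.24*|x|
L = 14, alpha = 0.0445
Iteration 1: beta = 0.0, y = -1.0006 + 0.0*(-1.0006 + 1.0006) = -1.0006
  grad(y) = -10.0084, v = y - alpha*grad = -0.5552
  prox(v) = soft_thresh(-0.5552, 0.0552) = -0.5
Iteration 2: beta = 0.3333, y = -0.5 + 0.3333*(-0.5 + 1.0006) = -0.3332
  grad(y) = -0.6647, v = y - alpha*grad = -0.3036
  prox(v) = soft_thresh(-0.3036, 0.0552) = -0.2484
f(x_2) = 7*(-0.2484)^2 + 4*(-0.2484) + 1.24*|-0.2484| = -0.2536


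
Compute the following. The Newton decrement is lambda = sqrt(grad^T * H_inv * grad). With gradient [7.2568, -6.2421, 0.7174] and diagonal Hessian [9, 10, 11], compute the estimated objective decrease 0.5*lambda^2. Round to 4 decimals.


Step 1: H is diagonal, so H^(-1) * g = [0.8063, -0.6242, 0.0652].
Step 2: g^T H^(-1) g = sum_i g_i^2 / H_ii
  = (7.2568)^2/9 + (-6.2421)^2/10 + (0.7174)^2/11
  = 5.8512 + 3.8964 + 0.0468 = 9.7944
Step 3: Objective decrease = 0.5 * g^T H^(-1) g = 4.8972


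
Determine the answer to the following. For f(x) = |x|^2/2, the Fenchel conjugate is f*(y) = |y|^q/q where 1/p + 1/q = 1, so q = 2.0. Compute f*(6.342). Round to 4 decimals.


The conjugate exponent q satisfies 1/p + 1/q = 1.
p = 2, so q = 2/(2 - 1) = 2.0
|y|^q = 6.342^2.0 = 40.221
f*(6.342) = 40.221 / 2.0 = 20.1105


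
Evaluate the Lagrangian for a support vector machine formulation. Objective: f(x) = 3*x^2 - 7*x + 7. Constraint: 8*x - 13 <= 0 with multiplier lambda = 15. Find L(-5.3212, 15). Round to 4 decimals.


Step 1: Evaluate f(x).
f(-5.3212) = 3*(-5.3212)^2 - 7*(-5.3212) + 7 = 129.1939
Step 2: Evaluate g(x).
g(-5.3212) = 8*-5.3212 - 13 = -55.5696
Step 3: Compute Lagrangian.
L = 129.1939 + 15*-55.5696 = -704.3501


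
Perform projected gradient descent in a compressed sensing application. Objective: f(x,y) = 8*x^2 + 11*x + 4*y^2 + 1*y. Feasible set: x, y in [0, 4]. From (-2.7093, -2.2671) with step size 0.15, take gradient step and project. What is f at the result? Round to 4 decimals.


Step 1: Compute gradient at (-2.7093, -2.2671).
grad_x = 2*8*-2.7093 + 11 = -32.3488
grad_y = 2*4*-2.2671 + 1 = -17.1368
Step 2: Gradient step.
x_raw = -2.7093 - 0.15*-32.3488 = 2.143
y_raw = -2.2671 - 0.15*-17.1368 = 0.3034
Step 3: Project onto [0, 4].
x_proj = clip(2.143) = 2.143
y_proj = clip(0.3034) = 0.3034
Step 4: Evaluate f.
f(2.143, 0.3034) = 60.9852


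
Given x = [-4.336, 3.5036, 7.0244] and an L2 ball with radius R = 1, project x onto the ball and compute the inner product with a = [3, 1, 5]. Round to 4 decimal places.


Step 1: Compute ||x|| (intermediates to 6 decimals).
||x|| = sqrt((-4.336)^2 + 3.5036^2 + 7.0244^2) = 8.967625
Step 2: Project.
Since ||x|| > R, scale = R/||x|| = 1/8.967625 = 0.111512, proj(x) = scale * x
proj(x) = [-0.483516, 0.390693, 0.783305]
Step 3: Dot product.
a^T * proj(x) = 3*(-0.483516) + 1*0.390693 + 5*0.783305 = 2.8567


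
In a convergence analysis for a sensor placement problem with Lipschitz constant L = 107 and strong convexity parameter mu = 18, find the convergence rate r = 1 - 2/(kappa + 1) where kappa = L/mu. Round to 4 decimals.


Step 1: Compute the condition number.
kappa = L/mu = 107/18 = 5.9444
Step 2: Compute the convergence rate.
r = 1 - 2/(kappa + 1) = 1 - 2*mu/(L + mu) = (L - mu)/(L + mu) = 89/125 = 0.712


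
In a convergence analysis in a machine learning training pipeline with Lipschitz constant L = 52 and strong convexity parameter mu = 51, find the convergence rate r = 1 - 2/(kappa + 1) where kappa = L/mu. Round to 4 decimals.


Step 1: Compute the condition number.
kappa = L/mu = 52/51 = 1.0196
Step 2: Compute the convergence rate.
r = 1 - 2/(kappa + 1) = 1 - 2*mu/(L + mu) = (L - mu)/(L + mu) = 1/103 = 0.0097


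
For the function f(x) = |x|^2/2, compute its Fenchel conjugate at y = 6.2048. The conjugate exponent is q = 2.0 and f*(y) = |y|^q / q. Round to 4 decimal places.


The conjugate exponent q satisfies 1/p + 1/q = 1.
p = 2, so q = 2/(2 - 1) = 2.0
|y|^q = 6.2048^2.0 = 38.4995
f*(6.2048) = 38.4995 / 2.0 = 19.2498


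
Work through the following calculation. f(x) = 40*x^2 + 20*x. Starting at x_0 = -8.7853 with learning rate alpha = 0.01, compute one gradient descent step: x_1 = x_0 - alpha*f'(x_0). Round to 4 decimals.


We compute the gradient at x_0 and apply the update.
f'(x) = 80*x + 20
f'(-8.7853) = 80*-8.7853 + 20 = -682.824
x_1 = -8.7853 - 0.01*-682.824 = -1.9571


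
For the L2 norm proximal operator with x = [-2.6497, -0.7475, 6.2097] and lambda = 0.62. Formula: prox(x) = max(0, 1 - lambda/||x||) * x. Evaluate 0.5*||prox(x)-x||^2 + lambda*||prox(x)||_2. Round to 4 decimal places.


Step 1: Compute ||x||.
||x|| = 6.7926
Step 2: Compute scaling factor.
scale = max(0, 1 - 0.62/6.7926) = 0.9087
Step 3: prox(x) = [-2.4078, -0.6793, 5.6429]
||prox(x)|| = 6.1726
Step 4: Proximal objective.
0.5*||prox-x||^2 = 0.1922
lambda*||prox|| = 3.827
Total = 4.0192


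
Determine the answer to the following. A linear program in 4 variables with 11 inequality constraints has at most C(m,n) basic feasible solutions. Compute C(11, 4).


Each vertex corresponds to some choice of n active constraints out of m, so the number of vertices is at most C(m, n) = m! / (n!(m-n)!).
m = 11, n = 4
Numerator: 11 * 10 * 9 * 8
Denominator: 4! = 24
C(11, 4) = 330


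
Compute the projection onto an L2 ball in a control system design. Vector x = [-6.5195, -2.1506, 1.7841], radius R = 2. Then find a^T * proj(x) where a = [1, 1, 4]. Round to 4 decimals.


Step 1: Compute ||x|| (intermediates to 6 decimals).
||x|| = sqrt((-6.5195)^2 + (-2.1506)^2 + 1.7841^2) = 7.093093
Step 2: Project.
Since ||x|| > R, scale = R/||x|| = 2/7.093093 = 0.281964, proj(x) = scale * x
proj(x) = [-1.838264, -0.606392, 0.503052]
Step 3: Dot product.
a^T * proj(x) = 1*(-1.838264) + 1*(-0.606392) + 4*0.503052 = -0.4324


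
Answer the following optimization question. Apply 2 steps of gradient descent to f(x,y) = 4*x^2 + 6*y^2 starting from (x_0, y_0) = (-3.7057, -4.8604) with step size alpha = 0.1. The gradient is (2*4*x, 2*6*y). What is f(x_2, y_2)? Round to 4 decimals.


Gradient descent on f(x,y) = 4*x^2 + 6*y^2.
Starting point: (-3.7057, -4.8604), alpha = 0.1
Step 1: grad_x = 2*4*-3.7057 = -29.6456, grad_y = 2*6*-4.8604 = -58.3248
  x_1 = -3.7057 - 0.1*-29.6456 = -0.7411
  y_1 = -4.8604 - 0.1*-58.3248 = 0.9721
Step 2: grad_x = 2*4*-0.7411 = -5.9291, grad_y = 2*6*0.9721 = 11.665
  x_2 = -0.7411 - 0.1*-5.9291 = -0.1482
  y_2 = 0.9721 - 0.1*11.665 = -0.1944
f(-0.1482, -0.1944) = 4*(-0.1482)^2 + 6*(-0.1944)^2 = 0.3147


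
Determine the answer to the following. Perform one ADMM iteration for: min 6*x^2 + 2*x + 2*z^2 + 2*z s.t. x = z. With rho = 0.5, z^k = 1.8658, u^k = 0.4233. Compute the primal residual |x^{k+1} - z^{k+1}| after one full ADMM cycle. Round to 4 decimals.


ADMM iteration with rho = 0.5, z^k = 1.8658, u^k = 0.4233
Step 1: x-update.
Minimize 6*x^2 + 2*x + (0.5/2)*(x - 1.8658 + 0.4233)^2
FOC: (2*6 + 0.5)*x = -2 + 0.5*(1.8658 - 0.4233)
x^{k+1} = -0.1023
Step 2: z-update.
Minimize 2*z^2 + 2*z + (0.5/2)*(-0.1023 - z + 0.4233)^2
FOC: (2*2 + 0.5)*z = -2 + 0.5*(-0.1023 + 0.4233)
z^{k+1} = -0.4088
Step 3: u-update.
u^{k+1} = 0.4233 - 0.1023 + 0.4088 = 0.7298
Step 4: Primal residual = |-0.1023 + 0.4088| = 0.3065


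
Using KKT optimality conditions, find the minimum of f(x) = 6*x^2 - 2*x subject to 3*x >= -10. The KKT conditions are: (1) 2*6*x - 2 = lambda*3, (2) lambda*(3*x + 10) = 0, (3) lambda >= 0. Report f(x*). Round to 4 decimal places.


Step 1: Try lambda = 0 (constraint inactive).
Stationarity: 2*6*x - 2 = 0
x* = 2/(2*6) = 1/6 = 0.1667 (rounded; the exact value 1/6 is used below)
Check constraint: 3*0.1667 = 0.5001 >= -10 -- satisfied.
Step 2: Compute optimal value.
f(x*) = 6*(1/6)^2 - 2*(1/6) = -0.1667


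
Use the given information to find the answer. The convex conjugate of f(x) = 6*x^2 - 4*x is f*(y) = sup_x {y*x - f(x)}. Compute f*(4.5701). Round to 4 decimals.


f*(y) = sup_x {y*x - a*x^2 - b*x} = sup_x {(y-b)*x - a*x^2}
FOC: (y - b) - 2a*x = 0 => x* = (y - b)/(2a)
x* = (4.5701 + 4)/(2*6) = 0.7142
f*(4.5701) = (y-b)^2/(4a) = (4.5701 + 4)^2/(4*6)
= 73.4466/24 = 3.0603


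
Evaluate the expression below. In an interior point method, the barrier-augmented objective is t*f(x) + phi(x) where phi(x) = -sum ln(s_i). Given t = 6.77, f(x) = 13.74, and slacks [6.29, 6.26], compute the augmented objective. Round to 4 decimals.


Step 1: Compute log-barrier.
ln values: [1.839, 1.8342]
phi = -(1.839 + 1.8342) = -3.6731
Step 2: Compute augmented objective.
t*f(x) = 6.77*13.74 = 93.0198
Total = 93.0198 - 3.6731 = 89.3467


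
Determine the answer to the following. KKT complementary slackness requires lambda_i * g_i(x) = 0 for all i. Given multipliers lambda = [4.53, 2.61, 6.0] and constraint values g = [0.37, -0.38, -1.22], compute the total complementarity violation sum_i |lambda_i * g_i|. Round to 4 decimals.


KKT complementary slackness check:
lambda_1 * g_1 = 4.53 * 0.37 = 1.6761
lambda_2 * g_2 = 2.61 * -0.38 = -0.9918
lambda_3 * g_3 = 6.0 * -1.22 = -7.32
Total violation = 1.6761 + 0.9918 + 7.32 = 9.9879


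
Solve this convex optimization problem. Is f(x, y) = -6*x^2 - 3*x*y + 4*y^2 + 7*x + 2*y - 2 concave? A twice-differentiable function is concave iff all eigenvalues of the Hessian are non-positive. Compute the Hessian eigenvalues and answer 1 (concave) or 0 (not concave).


The Hessian of f(x,y) = -6*x^2 - 3*x*y + 4*y^2 + 7*x + 2*y - 2 is:
H = [[-12, -3], [-3, 8]]
Trace = -12 + 8 = -4
Determinant = -12*8 - (-3)^2 = -105
Discriminant = (-4)^2 - 4*-105 = 436.0
Eigenvalues: lambda_1 = -12.4403, lambda_2 = 8.4403
The function is not concave.

0


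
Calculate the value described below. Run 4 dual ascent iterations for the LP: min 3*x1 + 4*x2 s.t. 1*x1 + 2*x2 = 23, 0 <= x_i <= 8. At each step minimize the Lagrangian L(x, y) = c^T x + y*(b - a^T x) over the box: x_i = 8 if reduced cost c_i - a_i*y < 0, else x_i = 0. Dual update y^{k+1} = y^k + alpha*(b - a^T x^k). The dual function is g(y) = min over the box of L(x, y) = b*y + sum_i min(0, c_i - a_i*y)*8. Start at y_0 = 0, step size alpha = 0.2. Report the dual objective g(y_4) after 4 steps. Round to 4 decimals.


Dual ascent for LP: min 3*x1 + 4*x2, 1*x1 + 2*x2 = 23, 0 <= x_i <= 8
Step 1: y^k = 0.0, reduced costs: (3.0, 4.0)
  x^k = (0.0, 0.0), subgradient = b - a^T x = 23.0
  y^{k+1} = 0.0 + 0.2*23.0 = 4.6
Step 2: y^k = 4.6, reduced costs: (-1.6, -5.2)
  x^k = (8.0, 8.0), subgradient = b - a^T x = -1.0
  y^{k+1} = 4.6 + 0.2*-1.0 = 4.4
Step 3: y^k = 4.4, reduced costs: (-1.4, -4.8)
  x^k = (8.0, 8.0), subgradient = b - a^T x = -1.0
  y^{k+1} = 4.4 + 0.2*-1.0 = 4.2
Step 4: y^k = 4.2, reduced costs: (-1.2, -4.4)
  x^k = (8.0, 8.0), subgradient = b - a^T x = -1.0
  y^{k+1} = 4.2 + 0.2*-1.0 = 4.0
Dual objective at y_4 = 4.0: reduced costs (-1.0, -4.0), box minimizer x = (8.0, 8.0)
g(y_4) = b*y + (c1 - a1*y)*x1 + (c2 - a2*y)*x2 = 23*4.0 + (-1.0)*8.0 + (-4.0)*8.0 = 92.0 - 8.0 - 32.0 = 52.0


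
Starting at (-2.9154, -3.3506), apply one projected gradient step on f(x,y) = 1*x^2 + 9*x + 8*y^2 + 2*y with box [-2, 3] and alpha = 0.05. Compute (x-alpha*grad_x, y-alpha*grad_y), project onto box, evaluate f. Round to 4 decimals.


Step 1: Compute gradient at (-2.9154, -3.3506).
grad_x = 2*1*-2.9154 + 9 = 3.1692
grad_y = 2*8*-3.3506 + 2 = -51.6096
Step 2: Gradient step.
x_raw = -2.9154 - 0.05*3.1692 = -3.0739
y_raw = -3.3506 - 0.05*-51.6096 = -0.7701
Step 3: Project onto [-2, 3].
x_proj = clip(-3.0739) = -2.0
y_proj = clip(-0.7701) = -0.7701
Step 4: Evaluate f.
f(-2.0, -0.7701) = -10.7956


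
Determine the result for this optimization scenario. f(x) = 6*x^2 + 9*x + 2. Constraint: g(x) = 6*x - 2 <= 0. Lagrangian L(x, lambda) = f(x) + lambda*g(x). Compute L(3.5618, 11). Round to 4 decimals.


Step 1: Evaluate f(x).
f(3.5618) = 6*3.5618^2 + 9*3.5618 + 2 = 110.1747
Step 2: Evaluate g(x).
g(3.5618) = 6*3.5618 - 2 = 19.3708
Step 3: Compute Lagrangian.
L = 110.1747 + 11*19.3708 = 323.2535


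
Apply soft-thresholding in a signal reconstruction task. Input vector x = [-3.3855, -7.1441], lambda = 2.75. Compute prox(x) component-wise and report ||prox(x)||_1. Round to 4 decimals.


Soft-thresholding with lambda = 2.75:
prox(-3.3855) = sign(-3.3855)*max(|-3.3855| - 2.75, 0) = -0.6355
prox(-7.1441) = sign(-7.1441)*max(|-7.1441| - 2.75, 0) = -4.3941
prox(x) = [-0.6355, -4.3941]
||prox(x)||_1 = 0.6355 + 4.3941 = 5.0296


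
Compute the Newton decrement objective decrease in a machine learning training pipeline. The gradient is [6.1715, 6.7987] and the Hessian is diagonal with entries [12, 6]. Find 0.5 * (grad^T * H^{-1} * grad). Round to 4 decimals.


Step 1: H is diagonal, so H^(-1) * g = [0.5143, 1.1331].
Step 2: g^T H^(-1) g = sum_i g_i^2 / H_ii
  = (6.1715)^2/12 + (6.7987)^2/6
  = 3.174 + 7.7037 = 10.8777
Step 3: Objective decrease = 0.5 * g^T H^(-1) g = 5.4388


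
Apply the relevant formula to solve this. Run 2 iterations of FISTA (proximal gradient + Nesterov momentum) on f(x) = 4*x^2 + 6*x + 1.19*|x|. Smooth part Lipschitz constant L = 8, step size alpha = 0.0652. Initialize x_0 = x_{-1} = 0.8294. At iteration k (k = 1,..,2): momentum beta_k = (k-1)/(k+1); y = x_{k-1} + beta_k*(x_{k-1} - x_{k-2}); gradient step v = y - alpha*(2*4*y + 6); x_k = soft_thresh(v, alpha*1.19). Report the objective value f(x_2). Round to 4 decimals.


FISTA on f(x) = 4*x^2 + 6*x + 1.19*|x|
L = 8, alpha = 0.0652
Iteration 1: beta = 0.0, y = 0.8294 + 0.0*(0.8294 - 0.8294) = 0.8294
  grad(y) = 12.6352, v = y - alpha*grad = 0.0056
  prox(v) = soft_thresh(0.0056, 0.0776) = 0.0
Iteration 2: beta = 0.3333, y = 0.0 + 0.3333*(0.0 - 0.8294) = -0.2765
  grad(y) = 3.7883, v = y - alpha*grad = -0.5235
  prox(v) = soft_thresh(-0.5235, 0.0776) = -0.4459
f(x_2) = 4*(-0.4459)^2 + 6*(-0.4459) + 1.19*|-0.4459| = -1.3494


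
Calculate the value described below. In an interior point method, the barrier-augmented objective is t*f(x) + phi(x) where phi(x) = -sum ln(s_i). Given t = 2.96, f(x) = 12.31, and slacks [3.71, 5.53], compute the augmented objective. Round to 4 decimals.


Step 1: Compute log-barrier.
ln values: [1.311, 1.7102]
phi = -(1.311 + 1.7102) = -3.0212
Step 2: Compute augmented objective.
t*f(x) = 2.96*12.31 = 36.4376
Total = 36.4376 - 3.0212 = 33.4164


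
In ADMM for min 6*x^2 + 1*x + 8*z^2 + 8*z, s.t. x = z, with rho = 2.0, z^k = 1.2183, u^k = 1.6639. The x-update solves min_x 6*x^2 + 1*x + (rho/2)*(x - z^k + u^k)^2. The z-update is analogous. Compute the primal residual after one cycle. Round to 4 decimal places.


ADMM iteration with rho = 2.0, z^k = 1.2183, u^k = 1.6639
Step 1: x-update.
Minimize 6*x^2 + 1*x + (2.0/2)*(x - 1.2183 + 1.6639)^2
FOC: (2*6 + 2.0)*x = -1 + 2.0*(1.2183 - 1.6639)
x^{k+1} = -0.1351
Step 2: z-update.
Minimize 8*z^2 + 8*z + (2.0/2)*(-0.1351 - z + 1.6639)^2
FOC: (2*8 + 2.0)*z = -8 + 2.0*(-0.1351 + 1.6639)
z^{k+1} = -0.2746
Step 3: u-update.
u^{k+1} = 1.6639 - 0.1351 + 0.2746 = 1.8034
Step 4: Primal residual = |-0.1351 + 0.2746| = 0.1395


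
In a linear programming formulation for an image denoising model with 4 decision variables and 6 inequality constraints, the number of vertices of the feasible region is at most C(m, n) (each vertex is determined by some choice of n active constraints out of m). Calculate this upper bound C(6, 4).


Each vertex corresponds to some choice of n active constraints out of m, so the number of vertices is at most C(m, n) = m! / (n!(m-n)!).
m = 6, n = 4
Numerator: 6 * 5 * 4 * 3
Denominator: 4! = 24
C(6, 4) = 15


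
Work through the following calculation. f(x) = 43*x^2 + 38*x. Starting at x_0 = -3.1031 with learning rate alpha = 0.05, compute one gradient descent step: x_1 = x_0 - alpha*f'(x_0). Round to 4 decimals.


We compute the gradient at x_0 and apply the update.
f'(x) = 86*x + 38
f'(-3.1031) = 86*-3.1031 + 38 = -228.8666
x_1 = -3.1031 - 0.05*-228.8666 = 8.3402


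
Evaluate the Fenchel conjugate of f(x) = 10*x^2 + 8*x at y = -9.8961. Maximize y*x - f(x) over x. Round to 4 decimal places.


f*(y) = sup_x {y*x - a*x^2 - b*x} = sup_x {(y-b)*x - a*x^2}
FOC: (y - b) - 2a*x = 0 => x* = (y - b)/(2a)
x* = (-9.8961 - 8)/(2*10) = -0.8948
f*(-9.8961) = (y-b)^2/(4a) = (-9.8961 - 8)^2/(4*10)
= 320.2704/40 = 8.0068


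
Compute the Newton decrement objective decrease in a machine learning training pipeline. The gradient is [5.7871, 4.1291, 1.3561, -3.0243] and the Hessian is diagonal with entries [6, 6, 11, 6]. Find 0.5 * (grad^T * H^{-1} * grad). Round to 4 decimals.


Step 1: H is diagonal, so H^(-1) * g = [0.9645, 0.6882, 0.1233, -0.5041].
Step 2: g^T H^(-1) g = sum_i g_i^2 / H_ii
  = (5.7871)^2/6 + (4.1291)^2/6 + (1.3561)^2/11 + (-3.0243)^2/6
  = 5.5818 + 2.8416 + 0.1672 + 1.5244 = 10.1149
Step 3: Objective decrease = 0.5 * g^T H^(-1) g = 5.0575


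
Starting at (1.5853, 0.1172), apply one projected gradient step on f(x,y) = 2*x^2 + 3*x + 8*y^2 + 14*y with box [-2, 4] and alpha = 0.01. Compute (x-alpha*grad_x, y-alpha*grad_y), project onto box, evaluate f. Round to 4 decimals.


Step 1: Compute gradient at (1.5853, 0.1172).
grad_x = 2*2*1.5853 + 3 = 9.3412
grad_y = 2*8*0.1172 + 14 = 15.8752
Step 2: Gradient step.
x_raw = 1.5853 - 0.01*9.3412 = 1.4919
y_raw = 0.1172 - 0.01*15.8752 = -0.0416
Step 3: Project onto [-2, 4].
x_proj = clip(1.4919) = 1.4919
y_proj = clip(-0.0416) = -0.0416
Step 4: Evaluate f.
f(1.4919, -0.0416) = 8.3592


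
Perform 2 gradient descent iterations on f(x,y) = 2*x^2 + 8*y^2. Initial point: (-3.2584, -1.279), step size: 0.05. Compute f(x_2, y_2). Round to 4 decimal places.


Gradient descent on f(x,y) = 2*x^2 + 8*y^2.
Starting point: (-3.2584, -1.279), alpha = 0.05
Step 1: grad_x = 2*2*-3.2584 = -13.0336, grad_y = 2*8*-1.279 = -20.464
  x_1 = -3.2584 - 0.05*-13.0336 = -2.6067
  y_1 = -1.279 - 0.05*-20.464 = -0.2558
Step 2: grad_x = 2*2*-2.6067 = -10.4269, grad_y = 2*8*-0.2558 = -4.0928
  x_2 = -2.6067 - 0.05*-10.4269 = -2.0854
  y_2 = -0.2558 - 0.05*-4.0928 = -0.0512
f(-2.0854, -0.0512) = 2*(-2.0854)^2 + 8*(-0.0512)^2 = 8.7185


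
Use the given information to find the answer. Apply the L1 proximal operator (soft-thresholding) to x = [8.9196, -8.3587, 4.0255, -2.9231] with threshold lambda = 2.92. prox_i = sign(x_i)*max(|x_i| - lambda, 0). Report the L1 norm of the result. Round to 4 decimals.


Soft-thresholding with lambda = 2.92:
prox(8.9196) = sign(8.9196)*max(|8.9196| - 2.92, 0) = 5.9996
prox(-8.3587) = sign(-8.3587)*max(|-8.3587| - 2.92, 0) = -5.4387
prox(4.0255) = sign(4.0255)*max(|4.0255| - 2.92, 0) = 1.1055
prox(-2.9231) = sign(-2.9231)*max(|-2.9231| - 2.92, 0) = -0.0031
prox(x) = [5.9996, -5.4387, 1.1055, -0.0031]
||prox(x)||_1 = 5.9996 + 5.4387 + 1.1055 + 0.0031 = 12.5469


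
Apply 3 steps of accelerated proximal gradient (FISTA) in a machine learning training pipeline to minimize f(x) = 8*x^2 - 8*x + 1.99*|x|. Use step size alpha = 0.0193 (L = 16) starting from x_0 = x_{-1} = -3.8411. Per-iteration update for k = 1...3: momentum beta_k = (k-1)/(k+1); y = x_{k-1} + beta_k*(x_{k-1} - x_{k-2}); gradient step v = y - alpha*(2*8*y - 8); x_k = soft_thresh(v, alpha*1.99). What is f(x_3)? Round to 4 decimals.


FISTA on f(x) = 8*x^2 - 8*x + 1.99*|x|
L = 16, alpha = 0.0193
Iteration 1: beta = 0.0, y = -3.8411 + 0.0*(-3.8411 + 3.8411) = -3.8411
  grad(y) = -69.4576, v = y - alpha*grad = -2.5006
  prox(v) = soft_thresh(-2.5006, 0.0384) = -2.4622
Iteration 2: beta = 0.3333, y = -2.4622 + 0.3333*(-2.4622 + 3.8411) = -2.0025
  grad(y) = -40.0402, v = y - alpha*grad = -1.2297
  prox(v) = soft_thresh(-1.2297, 0.0384) = -1.1913
Iteration 3: beta = 0.5, y = -1.1913 + 0.5*(-1.1913 + 2.4622) = -0.5559
  grad(y) = -16.8947, v = y - alpha*grad = -0.2298
  prox(v) = soft_thresh(-0.2298, 0.0384) = -0.1914
f(x_3) = 8*(-0.1914)^2 - 8*(-0.1914) + 1.99*|-0.1914| = 2.2057


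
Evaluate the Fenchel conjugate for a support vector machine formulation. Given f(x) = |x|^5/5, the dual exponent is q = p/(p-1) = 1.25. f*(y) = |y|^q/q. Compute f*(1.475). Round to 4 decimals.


The conjugate exponent q satisfies 1/p + 1/q = 1.
p = 5, so q = 5/(5 - 1) = 1.25
|y|^q = 1.475^1.25 = 1.6255
f*(1.475) = 1.6255 / 1.25 = 1.3004


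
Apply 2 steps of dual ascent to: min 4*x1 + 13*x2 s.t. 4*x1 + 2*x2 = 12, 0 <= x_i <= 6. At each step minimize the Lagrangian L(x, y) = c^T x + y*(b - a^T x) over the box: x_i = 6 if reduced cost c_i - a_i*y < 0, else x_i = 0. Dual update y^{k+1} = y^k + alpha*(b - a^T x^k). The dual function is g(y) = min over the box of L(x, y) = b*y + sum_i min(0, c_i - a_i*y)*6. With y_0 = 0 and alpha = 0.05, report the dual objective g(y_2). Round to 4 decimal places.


Dual ascent for LP: min 4*x1 + 13*x2, 4*x1 + 2*x2 = 12, 0 <= x_i <= 6
Step 1: y^k = 0.0, reduced costs: (4.0, 13.0)
  x^k = (0.0, 0.0), subgradient = b - a^T x = 12.0
  y^{k+1} = 0.0 + 0.05*12.0 = 0.6
Step 2: y^k = 0.6, reduced costs: (1.6, 11.8)
  x^k = (0.0, 0.0), subgradient = b - a^T x = 12.0
  y^{k+1} = 0.6 + 0.05*12.0 = 1.2
Dual objective at y_2 = 1.2: reduced costs (-0.8, 10.6), box minimizer x = (6.0, 0.0)
g(y_2) = b*y + (c1 - a1*y)*x1 + (c2 - a2*y)*x2 = 12*1.2 + (-0.8)*6.0 + 10.6*0.0 = 14.4 - 4.8 + 0.0 = 9.6


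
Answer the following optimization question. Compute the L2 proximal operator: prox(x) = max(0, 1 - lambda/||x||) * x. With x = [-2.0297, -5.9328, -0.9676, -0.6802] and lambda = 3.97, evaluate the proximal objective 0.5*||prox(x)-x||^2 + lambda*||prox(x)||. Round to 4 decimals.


Step 1: Compute ||x||.
||x|| = 6.381
Step 2: Compute scaling factor.
scale = max(0, 1 - 3.97/6.381) = 0.3778
Step 3: prox(x) = [-0.7669, -2.2416, -0.3656, -0.257]
||prox(x)|| = 2.411
Step 4: Proximal objective.
0.5*||prox-x||^2 = 7.8805
lambda*||prox|| = 9.5717
Total = 17.452


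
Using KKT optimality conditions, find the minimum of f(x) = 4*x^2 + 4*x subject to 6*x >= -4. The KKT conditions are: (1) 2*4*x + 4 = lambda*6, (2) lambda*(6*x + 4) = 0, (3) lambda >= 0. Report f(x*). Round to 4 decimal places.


Step 1: Try lambda = 0 (constraint inactive).
Stationarity: 2*4*x + 4 = 0
x* = -4/(2*4) = -0.5
Check constraint: 6*-0.5 = -3.0 >= -4 -- satisfied.
Step 2: Compute optimal value.
f(x*) = 4*(-0.5)^2 + 4*(-0.5) = -1.0


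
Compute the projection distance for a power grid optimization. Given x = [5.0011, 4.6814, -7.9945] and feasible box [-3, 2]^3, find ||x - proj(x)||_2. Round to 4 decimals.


Project each component onto [-3, 2].
clip(5.0011) = 2.0, clip(4.6814) = 2.0, clip(-7.9945) = -3.0
Projection = [2.0, 2.0, -3.0]
Squared diffs: [9.0066, 7.1899, 24.945]
Distance = sqrt(41.1415) = 6.4142


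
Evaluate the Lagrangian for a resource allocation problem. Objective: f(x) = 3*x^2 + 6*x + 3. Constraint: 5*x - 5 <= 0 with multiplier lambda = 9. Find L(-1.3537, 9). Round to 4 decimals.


Step 1: Evaluate f(x).
f(-1.3537) = 3*(-1.3537)^2 + 6*(-1.3537) + 3 = 0.3753
Step 2: Evaluate g(x).
g(-1.3537) = 5*-1.3537 - 5 = -11.7685
Step 3: Compute Lagrangian.
L = 0.3753 + 9*-11.7685 = -105.5412


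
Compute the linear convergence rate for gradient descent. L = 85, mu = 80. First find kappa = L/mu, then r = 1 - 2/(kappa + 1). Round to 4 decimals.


Step 1: Compute the condition number.
kappa = L/mu = 85/80 = 1.0625
Step 2: Compute the convergence rate.
r = 1 - 2/(kappa + 1) = 1 - 2*mu/(L + mu) = (L - mu)/(L + mu) = 5/165 = 0.0303


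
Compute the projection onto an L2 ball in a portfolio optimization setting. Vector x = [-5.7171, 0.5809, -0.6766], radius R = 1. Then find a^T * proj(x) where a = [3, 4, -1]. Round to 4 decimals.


Step 1: Compute ||x|| (intermediates to 6 decimals).
||x|| = sqrt((-5.7171)^2 + 0.5809^2 + (-0.6766)^2) = 5.786231
Step 2: Project.
Since ||x|| > R, scale = R/||x|| = 1/5.786231 = 0.172824, proj(x) = scale * x
proj(x) = [-0.988052, 0.100393, -0.116933]
Step 3: Dot product.
a^T * proj(x) = 3*(-0.988052) + 4*0.100393 - 1*(-0.116933) = -2.4457


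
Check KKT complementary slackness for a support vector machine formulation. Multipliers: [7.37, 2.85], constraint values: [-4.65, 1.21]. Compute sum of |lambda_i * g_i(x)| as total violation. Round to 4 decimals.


KKT complementary slackness check:
lambda_1 * g_1 = 7.37 * -4.65 = -34.2705
lambda_2 * g_2 = 2.85 * 1.21 = 3.4485
Total violation = 34.2705 + 3.4485 = 37.719


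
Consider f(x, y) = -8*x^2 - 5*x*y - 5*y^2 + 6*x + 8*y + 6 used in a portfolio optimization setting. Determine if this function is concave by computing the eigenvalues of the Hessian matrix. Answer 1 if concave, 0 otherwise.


The Hessian of f(x,y) = -8*x^2 - 5*x*y - 5*y^2 + 6*x + 8*y + 6 is:
H = [[-16, -5], [-5, -10]]
Trace = -16 - 10 = -26
Determinant = -16*-10 - (-5)^2 = 135
Discriminant = (-26)^2 - 4*135 = 136.0
Eigenvalues: lambda_1 = -18.831, lambda_2 = -7.169
The function is concave.

1


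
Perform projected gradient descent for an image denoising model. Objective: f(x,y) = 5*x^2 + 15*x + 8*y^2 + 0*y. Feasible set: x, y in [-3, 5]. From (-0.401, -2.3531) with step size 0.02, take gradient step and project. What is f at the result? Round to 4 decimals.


Step 1: Compute gradient at (-0.401, -2.3531).
grad_x = 2*5*-0.401 + 15 = 10.99
grad_y = 2*8*-2.3531 + 0 = -37.6496
Step 2: Gradient step.
x_raw = -0.401 - 0.02*10.99 = -0.6208
y_raw = -2.3531 - 0.02*-37.6496 = -1.6001
Step 3: Project onto [-3, 5].
x_proj = clip(-0.6208) = -0.6208
y_proj = clip(-1.6001) = -1.6001
Step 4: Evaluate f.
f(-0.6208, -1.6001) = 13.0977
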